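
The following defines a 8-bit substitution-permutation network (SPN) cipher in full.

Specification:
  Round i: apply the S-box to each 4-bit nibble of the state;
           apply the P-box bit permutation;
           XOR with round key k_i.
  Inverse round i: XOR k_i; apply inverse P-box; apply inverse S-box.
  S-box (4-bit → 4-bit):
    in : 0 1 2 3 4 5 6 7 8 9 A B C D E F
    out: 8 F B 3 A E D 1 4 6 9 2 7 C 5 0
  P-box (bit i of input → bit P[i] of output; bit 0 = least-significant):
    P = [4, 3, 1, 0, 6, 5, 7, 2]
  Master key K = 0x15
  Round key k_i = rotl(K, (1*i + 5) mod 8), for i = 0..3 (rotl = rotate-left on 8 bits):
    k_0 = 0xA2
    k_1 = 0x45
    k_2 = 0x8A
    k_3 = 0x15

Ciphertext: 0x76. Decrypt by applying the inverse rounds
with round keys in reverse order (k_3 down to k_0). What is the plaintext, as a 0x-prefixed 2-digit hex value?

0xA7

s_0 = ciphertext = 0x76
s_1 = InvRound(s_0, k_3) = 0x3D
s_2 = InvRound(s_1, k_2) = 0x56
s_3 = InvRound(s_2, k_1) = 0xF6
s_4 = InvRound(s_3, k_0) = 0xA7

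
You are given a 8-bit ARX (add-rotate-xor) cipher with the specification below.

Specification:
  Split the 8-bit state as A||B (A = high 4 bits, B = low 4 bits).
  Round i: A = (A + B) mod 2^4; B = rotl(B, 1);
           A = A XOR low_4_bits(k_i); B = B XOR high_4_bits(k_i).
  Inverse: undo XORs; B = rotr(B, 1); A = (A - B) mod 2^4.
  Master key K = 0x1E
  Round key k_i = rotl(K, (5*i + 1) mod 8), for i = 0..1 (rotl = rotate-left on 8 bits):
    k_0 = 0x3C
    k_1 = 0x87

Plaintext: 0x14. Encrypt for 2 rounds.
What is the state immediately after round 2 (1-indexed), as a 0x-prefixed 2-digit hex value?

s_0 = plaintext = 0x14
s_1 = Round(s_0, k_0) = 0x9B
s_2 = Round(s_1, k_1) = 0x3F

0x3F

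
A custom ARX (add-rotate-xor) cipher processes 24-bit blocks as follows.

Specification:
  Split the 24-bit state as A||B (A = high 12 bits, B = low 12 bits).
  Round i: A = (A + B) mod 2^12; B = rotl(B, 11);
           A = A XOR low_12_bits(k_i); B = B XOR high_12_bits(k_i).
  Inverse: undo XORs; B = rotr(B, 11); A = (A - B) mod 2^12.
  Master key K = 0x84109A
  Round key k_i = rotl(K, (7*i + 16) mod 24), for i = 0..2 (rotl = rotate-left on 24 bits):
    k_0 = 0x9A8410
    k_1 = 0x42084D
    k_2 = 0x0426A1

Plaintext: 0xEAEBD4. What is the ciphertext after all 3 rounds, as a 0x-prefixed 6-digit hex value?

0x23B942

s_0 = plaintext = 0xEAEBD4
s_1 = Round(s_0, k_0) = 0xE92C42
s_2 = Round(s_1, k_1) = 0x299201
s_3 = Round(s_2, k_2) = 0x23B942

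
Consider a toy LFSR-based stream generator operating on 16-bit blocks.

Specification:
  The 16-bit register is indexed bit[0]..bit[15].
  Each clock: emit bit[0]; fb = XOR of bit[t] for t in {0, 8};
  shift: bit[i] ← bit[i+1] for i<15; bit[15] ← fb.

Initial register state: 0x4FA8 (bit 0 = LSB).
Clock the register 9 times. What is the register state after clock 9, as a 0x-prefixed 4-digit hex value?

reg_0 = 0x4FA8
clock 1: out=0, reg = 0xA7D4
clock 2: out=0, reg = 0xD3EA
clock 3: out=0, reg = 0xE9F5
clock 4: out=1, reg = 0x74FA
clock 5: out=0, reg = 0x3A7D
clock 6: out=1, reg = 0x9D3E
clock 7: out=0, reg = 0xCE9F
clock 8: out=1, reg = 0xE74F
clock 9: out=1, reg = 0x73A7

0x73A7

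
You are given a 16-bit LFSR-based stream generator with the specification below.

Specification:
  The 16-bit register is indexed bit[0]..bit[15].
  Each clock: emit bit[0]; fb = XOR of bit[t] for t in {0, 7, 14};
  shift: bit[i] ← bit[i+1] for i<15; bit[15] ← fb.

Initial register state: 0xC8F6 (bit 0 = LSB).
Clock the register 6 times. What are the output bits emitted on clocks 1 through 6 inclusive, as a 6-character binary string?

reg_0 = 0xC8F6
clock 1: out=0, reg = 0x647B
clock 2: out=1, reg = 0x323D
clock 3: out=1, reg = 0x991E
clock 4: out=0, reg = 0x4C8F
clock 5: out=1, reg = 0xA647
clock 6: out=1, reg = 0xD323

011011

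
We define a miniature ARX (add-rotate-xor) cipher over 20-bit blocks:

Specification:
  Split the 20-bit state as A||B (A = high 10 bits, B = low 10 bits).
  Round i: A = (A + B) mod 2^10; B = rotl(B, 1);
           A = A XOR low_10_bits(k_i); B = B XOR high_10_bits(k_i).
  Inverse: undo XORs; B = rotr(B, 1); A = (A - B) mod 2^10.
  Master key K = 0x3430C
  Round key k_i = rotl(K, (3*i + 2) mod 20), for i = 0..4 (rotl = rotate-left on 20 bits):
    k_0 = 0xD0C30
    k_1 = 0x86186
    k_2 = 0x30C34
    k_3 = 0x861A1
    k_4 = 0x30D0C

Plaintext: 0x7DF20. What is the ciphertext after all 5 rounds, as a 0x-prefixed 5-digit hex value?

s_0 = plaintext = 0x7DF20
s_1 = Round(s_0, k_0) = 0x49D02
s_2 = Round(s_1, k_1) = 0xEBC1C
s_3 = Round(s_2, k_2) = 0xFFCFB
s_4 = Round(s_3, k_3) = 0x56FEE
s_5 = Round(s_4, k_4) = 0x1171E

0x1171E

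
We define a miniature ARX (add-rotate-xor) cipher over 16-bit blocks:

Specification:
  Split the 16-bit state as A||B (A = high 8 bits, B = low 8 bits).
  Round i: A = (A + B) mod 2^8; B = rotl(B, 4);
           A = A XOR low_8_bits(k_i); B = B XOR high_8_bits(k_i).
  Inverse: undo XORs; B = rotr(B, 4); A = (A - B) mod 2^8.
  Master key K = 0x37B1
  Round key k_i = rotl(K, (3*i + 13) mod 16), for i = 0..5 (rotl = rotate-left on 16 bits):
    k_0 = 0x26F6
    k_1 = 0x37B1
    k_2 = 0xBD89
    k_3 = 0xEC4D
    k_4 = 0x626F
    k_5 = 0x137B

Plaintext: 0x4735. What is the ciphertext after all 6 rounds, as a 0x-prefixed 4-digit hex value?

s_0 = plaintext = 0x4735
s_1 = Round(s_0, k_0) = 0x8A75
s_2 = Round(s_1, k_1) = 0x4E60
s_3 = Round(s_2, k_2) = 0x27BB
s_4 = Round(s_3, k_3) = 0xAF57
s_5 = Round(s_4, k_4) = 0x6917
s_6 = Round(s_5, k_5) = 0xFB62

0xFB62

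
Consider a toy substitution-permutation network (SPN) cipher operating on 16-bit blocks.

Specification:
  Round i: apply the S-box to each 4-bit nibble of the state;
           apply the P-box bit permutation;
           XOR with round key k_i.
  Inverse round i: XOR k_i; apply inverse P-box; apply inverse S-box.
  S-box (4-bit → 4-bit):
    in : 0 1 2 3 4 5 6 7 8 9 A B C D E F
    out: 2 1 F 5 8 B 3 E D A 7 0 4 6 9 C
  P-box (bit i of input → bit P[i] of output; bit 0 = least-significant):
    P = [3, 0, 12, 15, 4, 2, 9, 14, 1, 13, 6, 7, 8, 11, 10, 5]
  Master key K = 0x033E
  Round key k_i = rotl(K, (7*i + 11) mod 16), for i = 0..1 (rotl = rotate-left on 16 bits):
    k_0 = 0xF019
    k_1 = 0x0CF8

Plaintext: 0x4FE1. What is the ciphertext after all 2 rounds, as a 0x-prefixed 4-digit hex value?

0x6CE0

s_0 = plaintext = 0x4FE1
s_1 = Round(s_0, k_0) = 0xB0E1
s_2 = Round(s_1, k_1) = 0x6CE0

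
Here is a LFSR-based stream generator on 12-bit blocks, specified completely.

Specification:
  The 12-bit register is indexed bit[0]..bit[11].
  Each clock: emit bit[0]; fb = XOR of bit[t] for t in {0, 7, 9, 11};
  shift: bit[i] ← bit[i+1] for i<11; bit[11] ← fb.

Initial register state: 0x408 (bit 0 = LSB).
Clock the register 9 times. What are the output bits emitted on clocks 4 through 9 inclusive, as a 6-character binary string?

reg_0 = 0x408
clock 1: out=0, reg = 0x204
clock 2: out=0, reg = 0x902
clock 3: out=0, reg = 0xC81
clock 4: out=1, reg = 0xE40
clock 5: out=0, reg = 0x720
clock 6: out=0, reg = 0xB90
clock 7: out=0, reg = 0xDC8
clock 8: out=0, reg = 0x6E4
clock 9: out=0, reg = 0x372

100000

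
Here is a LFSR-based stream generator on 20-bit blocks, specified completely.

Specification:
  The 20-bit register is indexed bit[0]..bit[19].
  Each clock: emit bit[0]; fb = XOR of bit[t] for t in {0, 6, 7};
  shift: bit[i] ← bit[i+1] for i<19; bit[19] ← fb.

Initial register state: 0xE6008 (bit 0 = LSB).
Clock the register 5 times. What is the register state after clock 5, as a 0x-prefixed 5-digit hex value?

reg_0 = 0xE6008
clock 1: out=0, reg = 0x73004
clock 2: out=0, reg = 0x39802
clock 3: out=0, reg = 0x1CC01
clock 4: out=1, reg = 0x8E600
clock 5: out=0, reg = 0x47300

0x47300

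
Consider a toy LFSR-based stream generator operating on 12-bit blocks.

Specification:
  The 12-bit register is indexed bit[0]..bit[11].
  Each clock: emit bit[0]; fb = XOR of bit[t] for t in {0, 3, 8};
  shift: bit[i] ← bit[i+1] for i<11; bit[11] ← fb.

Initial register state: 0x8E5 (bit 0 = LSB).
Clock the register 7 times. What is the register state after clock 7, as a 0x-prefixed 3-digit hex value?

reg_0 = 0x8E5
clock 1: out=1, reg = 0xC72
clock 2: out=0, reg = 0x639
clock 3: out=1, reg = 0x31C
clock 4: out=0, reg = 0x18E
clock 5: out=0, reg = 0x0C7
clock 6: out=1, reg = 0x863
clock 7: out=1, reg = 0xC31

0xC31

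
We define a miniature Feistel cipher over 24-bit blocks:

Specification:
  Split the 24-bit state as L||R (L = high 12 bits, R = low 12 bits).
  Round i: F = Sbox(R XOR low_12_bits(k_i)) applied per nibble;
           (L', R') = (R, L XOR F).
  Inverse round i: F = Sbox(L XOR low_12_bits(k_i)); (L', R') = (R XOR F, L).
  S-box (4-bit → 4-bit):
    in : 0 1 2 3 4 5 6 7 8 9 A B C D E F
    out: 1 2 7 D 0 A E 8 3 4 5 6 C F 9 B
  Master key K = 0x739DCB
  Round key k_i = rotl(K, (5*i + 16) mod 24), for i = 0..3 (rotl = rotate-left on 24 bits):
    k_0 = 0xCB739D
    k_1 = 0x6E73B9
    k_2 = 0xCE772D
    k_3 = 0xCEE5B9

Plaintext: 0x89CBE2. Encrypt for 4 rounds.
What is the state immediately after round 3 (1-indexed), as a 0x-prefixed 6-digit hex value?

0x8BB059

s_0 = plaintext = 0x89CBE2
s_1 = Round(s_0, k_0) = 0xBE2B17
s_2 = Round(s_1, k_1) = 0xB178BB
s_3 = Round(s_2, k_2) = 0x8BB059
s_4 = Round(s_3, k_3) = 0x05922A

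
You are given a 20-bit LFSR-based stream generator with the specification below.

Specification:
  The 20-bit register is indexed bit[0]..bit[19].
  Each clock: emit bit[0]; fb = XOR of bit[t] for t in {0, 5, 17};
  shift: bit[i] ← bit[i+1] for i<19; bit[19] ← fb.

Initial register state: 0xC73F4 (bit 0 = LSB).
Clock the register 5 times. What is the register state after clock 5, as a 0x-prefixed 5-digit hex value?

0x2E39F

reg_0 = 0xC73F4
clock 1: out=0, reg = 0xE39FA
clock 2: out=0, reg = 0x71CFD
clock 3: out=1, reg = 0xB8E7E
clock 4: out=0, reg = 0x5C73F
clock 5: out=1, reg = 0x2E39F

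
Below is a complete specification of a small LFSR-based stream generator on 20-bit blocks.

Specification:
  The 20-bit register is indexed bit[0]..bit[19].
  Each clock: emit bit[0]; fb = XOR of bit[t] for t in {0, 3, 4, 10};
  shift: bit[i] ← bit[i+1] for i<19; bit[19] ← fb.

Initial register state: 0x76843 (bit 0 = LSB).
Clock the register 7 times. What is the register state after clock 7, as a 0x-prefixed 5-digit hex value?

reg_0 = 0x76843
clock 1: out=1, reg = 0xBB421
clock 2: out=1, reg = 0x5DA10
clock 3: out=0, reg = 0xAED08
clock 4: out=0, reg = 0x57684
clock 5: out=0, reg = 0xABB42
clock 6: out=0, reg = 0x55DA1
clock 7: out=1, reg = 0x2AED0

0x2AED0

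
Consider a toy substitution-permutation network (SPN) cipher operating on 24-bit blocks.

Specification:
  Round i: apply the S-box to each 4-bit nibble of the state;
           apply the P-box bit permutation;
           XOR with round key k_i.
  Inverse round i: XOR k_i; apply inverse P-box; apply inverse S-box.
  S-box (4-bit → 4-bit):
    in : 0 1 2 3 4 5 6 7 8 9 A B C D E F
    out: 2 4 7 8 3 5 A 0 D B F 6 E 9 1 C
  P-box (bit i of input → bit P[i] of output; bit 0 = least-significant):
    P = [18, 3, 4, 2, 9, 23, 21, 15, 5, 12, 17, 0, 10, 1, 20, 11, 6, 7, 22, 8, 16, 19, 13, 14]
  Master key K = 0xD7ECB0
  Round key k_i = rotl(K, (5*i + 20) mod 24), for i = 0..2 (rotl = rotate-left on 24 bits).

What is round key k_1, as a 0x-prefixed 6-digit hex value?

0xAFD961

K = 0xD7ECB0
k_0 = rotl(K, (5*0+20) mod 24) = rotl(K, 20) = 0x0D7ECB
k_1 = rotl(K, (5*1+20) mod 24) = rotl(K, 1) = 0xAFD961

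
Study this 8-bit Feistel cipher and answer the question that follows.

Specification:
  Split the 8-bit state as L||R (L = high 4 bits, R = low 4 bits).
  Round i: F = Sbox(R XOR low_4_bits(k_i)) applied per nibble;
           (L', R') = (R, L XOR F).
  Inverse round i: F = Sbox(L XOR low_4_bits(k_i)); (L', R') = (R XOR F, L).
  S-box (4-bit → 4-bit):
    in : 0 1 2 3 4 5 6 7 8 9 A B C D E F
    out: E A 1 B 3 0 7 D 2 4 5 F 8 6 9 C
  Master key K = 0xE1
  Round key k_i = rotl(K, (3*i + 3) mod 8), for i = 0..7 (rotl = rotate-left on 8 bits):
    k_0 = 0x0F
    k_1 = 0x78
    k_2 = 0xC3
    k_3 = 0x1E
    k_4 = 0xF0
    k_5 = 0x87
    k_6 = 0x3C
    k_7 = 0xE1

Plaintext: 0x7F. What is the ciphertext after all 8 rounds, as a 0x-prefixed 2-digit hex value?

s_0 = plaintext = 0x7F
s_1 = Round(s_0, k_0) = 0xF9
s_2 = Round(s_1, k_1) = 0x95
s_3 = Round(s_2, k_2) = 0x5E
s_4 = Round(s_3, k_3) = 0xEB
s_5 = Round(s_4, k_4) = 0xB1
s_6 = Round(s_5, k_5) = 0x1C
s_7 = Round(s_6, k_6) = 0xCF
s_8 = Round(s_7, k_7) = 0xF5

0xF5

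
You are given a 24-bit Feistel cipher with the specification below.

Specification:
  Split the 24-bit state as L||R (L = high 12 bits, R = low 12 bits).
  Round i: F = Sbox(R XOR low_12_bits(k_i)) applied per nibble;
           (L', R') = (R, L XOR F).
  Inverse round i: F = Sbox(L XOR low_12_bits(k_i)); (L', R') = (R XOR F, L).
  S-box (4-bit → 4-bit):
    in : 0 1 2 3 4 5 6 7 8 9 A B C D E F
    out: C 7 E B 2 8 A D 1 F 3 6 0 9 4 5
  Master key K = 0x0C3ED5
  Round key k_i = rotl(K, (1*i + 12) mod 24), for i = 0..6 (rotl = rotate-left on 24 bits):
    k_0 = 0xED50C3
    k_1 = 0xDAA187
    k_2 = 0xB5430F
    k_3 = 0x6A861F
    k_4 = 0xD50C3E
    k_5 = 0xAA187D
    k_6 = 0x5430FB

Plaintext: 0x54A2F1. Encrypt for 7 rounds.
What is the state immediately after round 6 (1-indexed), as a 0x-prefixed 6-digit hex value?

s_0 = plaintext = 0x54A2F1
s_1 = Round(s_0, k_0) = 0x2F1BF4
s_2 = Round(s_1, k_1) = 0xBF412A
s_3 = Round(s_2, k_2) = 0x12A51C
s_4 = Round(s_3, k_3) = 0x51CAE1
s_5 = Round(s_4, k_4) = 0xAE1F89
s_6 = Round(s_5, k_5) = 0xF897B3
s_7 = Round(s_6, k_6) = 0x7B32A8

0xF897B3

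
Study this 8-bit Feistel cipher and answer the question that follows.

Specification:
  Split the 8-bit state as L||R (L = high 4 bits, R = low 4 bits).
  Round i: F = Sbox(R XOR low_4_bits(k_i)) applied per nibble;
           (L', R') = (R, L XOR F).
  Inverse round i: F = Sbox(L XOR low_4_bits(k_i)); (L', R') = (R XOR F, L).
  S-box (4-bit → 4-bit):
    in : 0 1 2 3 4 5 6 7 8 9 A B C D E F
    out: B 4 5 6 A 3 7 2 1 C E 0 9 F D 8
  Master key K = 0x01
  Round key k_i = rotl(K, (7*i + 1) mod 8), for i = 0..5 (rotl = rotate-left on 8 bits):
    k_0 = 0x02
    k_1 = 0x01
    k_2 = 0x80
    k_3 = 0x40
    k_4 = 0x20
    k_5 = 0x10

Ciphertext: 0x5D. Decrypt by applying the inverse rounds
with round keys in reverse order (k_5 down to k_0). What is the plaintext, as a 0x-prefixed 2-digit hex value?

0xCB

s_0 = ciphertext = 0x5D
s_1 = InvRound(s_0, k_5) = 0xE5
s_2 = InvRound(s_1, k_4) = 0x8E
s_3 = InvRound(s_2, k_3) = 0xF8
s_4 = InvRound(s_3, k_2) = 0x0F
s_5 = InvRound(s_4, k_1) = 0xB0
s_6 = InvRound(s_5, k_0) = 0xCB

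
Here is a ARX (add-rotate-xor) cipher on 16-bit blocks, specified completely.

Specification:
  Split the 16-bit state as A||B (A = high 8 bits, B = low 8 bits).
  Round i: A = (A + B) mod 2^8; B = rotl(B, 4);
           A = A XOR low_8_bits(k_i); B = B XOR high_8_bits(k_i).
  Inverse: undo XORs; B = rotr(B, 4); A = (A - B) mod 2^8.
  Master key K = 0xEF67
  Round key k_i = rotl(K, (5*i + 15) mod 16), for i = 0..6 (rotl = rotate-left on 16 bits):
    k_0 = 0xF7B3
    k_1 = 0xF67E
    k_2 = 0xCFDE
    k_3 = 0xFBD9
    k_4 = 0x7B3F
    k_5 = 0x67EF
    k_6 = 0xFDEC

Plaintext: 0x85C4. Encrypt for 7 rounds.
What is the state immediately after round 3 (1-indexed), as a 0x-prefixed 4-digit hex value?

0xC61B

s_0 = plaintext = 0x85C4
s_1 = Round(s_0, k_0) = 0xFABB
s_2 = Round(s_1, k_1) = 0xCB4D
s_3 = Round(s_2, k_2) = 0xC61B
s_4 = Round(s_3, k_3) = 0x384A
s_5 = Round(s_4, k_4) = 0xBDDF
s_6 = Round(s_5, k_5) = 0x739A
s_7 = Round(s_6, k_6) = 0xE154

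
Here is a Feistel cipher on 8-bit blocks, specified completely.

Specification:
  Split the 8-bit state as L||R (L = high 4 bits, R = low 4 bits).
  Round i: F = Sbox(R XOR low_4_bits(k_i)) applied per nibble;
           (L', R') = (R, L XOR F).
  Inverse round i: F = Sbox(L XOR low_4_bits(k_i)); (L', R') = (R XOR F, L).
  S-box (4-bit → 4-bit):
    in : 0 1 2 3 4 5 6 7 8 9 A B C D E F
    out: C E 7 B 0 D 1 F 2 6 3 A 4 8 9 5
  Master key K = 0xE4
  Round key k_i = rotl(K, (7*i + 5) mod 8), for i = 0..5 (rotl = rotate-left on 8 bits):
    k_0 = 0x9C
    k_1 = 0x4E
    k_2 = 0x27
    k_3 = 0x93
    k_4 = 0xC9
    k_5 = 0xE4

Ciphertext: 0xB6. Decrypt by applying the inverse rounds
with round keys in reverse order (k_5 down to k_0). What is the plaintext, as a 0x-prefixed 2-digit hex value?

0xDC

s_0 = ciphertext = 0xB6
s_1 = InvRound(s_0, k_5) = 0x3B
s_2 = InvRound(s_1, k_4) = 0x83
s_3 = InvRound(s_2, k_3) = 0x98
s_4 = InvRound(s_3, k_2) = 0x19
s_5 = InvRound(s_4, k_1) = 0xC1
s_6 = InvRound(s_5, k_0) = 0xDC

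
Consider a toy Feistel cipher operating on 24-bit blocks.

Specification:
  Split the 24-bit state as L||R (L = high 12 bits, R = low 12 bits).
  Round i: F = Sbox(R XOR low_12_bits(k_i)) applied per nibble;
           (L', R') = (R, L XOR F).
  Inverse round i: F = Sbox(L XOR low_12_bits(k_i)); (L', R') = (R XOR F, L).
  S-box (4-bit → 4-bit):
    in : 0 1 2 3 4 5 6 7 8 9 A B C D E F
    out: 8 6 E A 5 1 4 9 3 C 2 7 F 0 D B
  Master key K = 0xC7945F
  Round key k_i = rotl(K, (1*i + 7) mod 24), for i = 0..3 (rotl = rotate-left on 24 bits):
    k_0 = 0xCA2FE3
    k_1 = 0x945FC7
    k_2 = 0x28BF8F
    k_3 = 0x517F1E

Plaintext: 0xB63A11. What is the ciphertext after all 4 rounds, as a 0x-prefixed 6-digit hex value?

s_0 = plaintext = 0xB63A11
s_1 = Round(s_0, k_0) = 0xA11ADD
s_2 = Round(s_1, k_1) = 0xADDB73
s_3 = Round(s_2, k_2) = 0xB73F62
s_4 = Round(s_3, k_3) = 0xF623EC

0xF623EC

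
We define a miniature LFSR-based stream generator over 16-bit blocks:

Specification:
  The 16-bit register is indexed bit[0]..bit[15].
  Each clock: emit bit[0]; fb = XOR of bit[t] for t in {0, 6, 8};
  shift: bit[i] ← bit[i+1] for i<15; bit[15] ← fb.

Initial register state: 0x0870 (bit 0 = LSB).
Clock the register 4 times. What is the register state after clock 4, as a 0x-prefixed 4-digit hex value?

0x9087

reg_0 = 0x0870
clock 1: out=0, reg = 0x8438
clock 2: out=0, reg = 0x421C
clock 3: out=0, reg = 0x210E
clock 4: out=0, reg = 0x9087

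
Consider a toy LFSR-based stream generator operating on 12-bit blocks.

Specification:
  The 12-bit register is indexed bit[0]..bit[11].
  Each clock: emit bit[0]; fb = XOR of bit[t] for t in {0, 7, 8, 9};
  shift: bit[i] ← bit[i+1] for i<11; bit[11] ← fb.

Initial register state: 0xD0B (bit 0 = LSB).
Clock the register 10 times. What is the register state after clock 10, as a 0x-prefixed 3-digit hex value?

0xEAB

reg_0 = 0xD0B
clock 1: out=1, reg = 0x685
clock 2: out=1, reg = 0xB42
clock 3: out=0, reg = 0x5A1
clock 4: out=1, reg = 0xAD0
clock 5: out=0, reg = 0x568
clock 6: out=0, reg = 0xAB4
clock 7: out=0, reg = 0x55A
clock 8: out=0, reg = 0xAAD
clock 9: out=1, reg = 0xD56
clock 10: out=0, reg = 0xEAB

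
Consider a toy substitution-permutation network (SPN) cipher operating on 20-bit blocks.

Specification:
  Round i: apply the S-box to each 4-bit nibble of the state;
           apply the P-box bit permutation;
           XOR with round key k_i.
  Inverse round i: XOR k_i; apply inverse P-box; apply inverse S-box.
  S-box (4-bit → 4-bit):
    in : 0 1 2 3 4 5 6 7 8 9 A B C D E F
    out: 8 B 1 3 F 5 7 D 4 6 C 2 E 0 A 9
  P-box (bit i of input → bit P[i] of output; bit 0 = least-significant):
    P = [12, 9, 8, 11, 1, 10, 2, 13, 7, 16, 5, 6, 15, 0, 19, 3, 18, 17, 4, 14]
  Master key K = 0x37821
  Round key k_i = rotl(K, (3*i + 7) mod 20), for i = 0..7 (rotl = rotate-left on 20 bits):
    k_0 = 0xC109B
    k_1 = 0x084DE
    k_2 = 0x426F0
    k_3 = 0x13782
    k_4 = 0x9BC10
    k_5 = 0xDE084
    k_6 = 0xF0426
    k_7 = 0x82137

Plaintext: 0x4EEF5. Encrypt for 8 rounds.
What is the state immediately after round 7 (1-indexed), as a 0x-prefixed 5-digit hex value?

0x1F91F

s_0 = plaintext = 0x4EEF5
s_1 = Round(s_0, k_0) = 0xB61C0
s_2 = Round(s_1, k_1) = 0xB281B
s_3 = Round(s_2, k_2) = 0x680D2
s_4 = Round(s_3, k_3) = 0xF27D2
s_5 = Round(s_4, k_4) = 0xD6CF0
s_6 = Round(s_5, k_5) = 0x448E7
s_7 = Round(s_6, k_6) = 0x1F91F
s_8 = Round(s_7, k_7) = 0xFDD1D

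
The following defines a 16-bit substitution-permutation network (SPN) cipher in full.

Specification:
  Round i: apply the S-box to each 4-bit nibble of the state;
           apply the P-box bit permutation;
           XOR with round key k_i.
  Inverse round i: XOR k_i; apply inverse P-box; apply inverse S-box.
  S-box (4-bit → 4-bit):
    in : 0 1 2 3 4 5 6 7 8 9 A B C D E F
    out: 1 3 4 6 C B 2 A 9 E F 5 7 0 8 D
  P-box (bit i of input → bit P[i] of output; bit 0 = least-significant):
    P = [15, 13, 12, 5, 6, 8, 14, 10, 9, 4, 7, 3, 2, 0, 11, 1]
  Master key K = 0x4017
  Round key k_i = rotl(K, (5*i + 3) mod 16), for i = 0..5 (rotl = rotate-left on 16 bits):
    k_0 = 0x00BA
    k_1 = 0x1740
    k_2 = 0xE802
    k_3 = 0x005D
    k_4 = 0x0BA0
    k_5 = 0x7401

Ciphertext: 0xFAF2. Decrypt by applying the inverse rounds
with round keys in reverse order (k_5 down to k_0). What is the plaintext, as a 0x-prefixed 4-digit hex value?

0x0CF0

s_0 = ciphertext = 0xFAF2
s_1 = InvRound(s_0, k_5) = 0x9C88
s_2 = InvRound(s_1, k_4) = 0xD87F
s_3 = InvRound(s_2, k_3) = 0x4D2F
s_4 = InvRound(s_3, k_2) = 0x1E75
s_5 = InvRound(s_4, k_1) = 0xC66E
s_6 = InvRound(s_5, k_0) = 0x0CF0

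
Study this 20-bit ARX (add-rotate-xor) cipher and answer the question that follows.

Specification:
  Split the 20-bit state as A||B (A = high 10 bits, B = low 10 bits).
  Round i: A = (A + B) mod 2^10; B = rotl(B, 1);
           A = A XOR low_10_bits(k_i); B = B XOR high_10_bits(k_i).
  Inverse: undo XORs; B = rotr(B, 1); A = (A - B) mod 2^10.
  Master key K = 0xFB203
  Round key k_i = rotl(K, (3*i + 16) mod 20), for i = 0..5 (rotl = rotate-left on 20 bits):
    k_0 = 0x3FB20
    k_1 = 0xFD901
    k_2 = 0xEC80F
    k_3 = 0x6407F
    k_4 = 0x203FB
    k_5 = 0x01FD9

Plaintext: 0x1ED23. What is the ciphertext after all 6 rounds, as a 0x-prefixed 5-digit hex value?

s_0 = plaintext = 0x1ED23
s_1 = Round(s_0, k_0) = 0xAFAB8
s_2 = Round(s_1, k_1) = 0x1DE87
s_3 = Round(s_2, k_2) = 0xBC6BD
s_4 = Round(s_3, k_3) = 0x744EB
s_5 = Round(s_4, k_4) = 0x51D56
s_6 = Round(s_5, k_5) = 0x512AB

0x512AB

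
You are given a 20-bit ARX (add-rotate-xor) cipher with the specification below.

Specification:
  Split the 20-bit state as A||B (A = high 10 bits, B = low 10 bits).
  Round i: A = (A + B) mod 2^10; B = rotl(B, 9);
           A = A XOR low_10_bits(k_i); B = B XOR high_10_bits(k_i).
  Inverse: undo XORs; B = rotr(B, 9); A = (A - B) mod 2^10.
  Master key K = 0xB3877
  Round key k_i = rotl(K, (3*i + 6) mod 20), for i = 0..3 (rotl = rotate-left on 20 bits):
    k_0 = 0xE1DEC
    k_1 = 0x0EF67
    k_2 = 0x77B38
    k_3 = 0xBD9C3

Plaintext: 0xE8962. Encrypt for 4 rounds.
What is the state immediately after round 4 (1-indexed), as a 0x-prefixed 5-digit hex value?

0xBB271

s_0 = plaintext = 0xE8962
s_1 = Round(s_0, k_0) = 0x3A336
s_2 = Round(s_1, k_1) = 0xDE5A0
s_3 = Round(s_2, k_2) = 0x8850E
s_4 = Round(s_3, k_3) = 0xBB271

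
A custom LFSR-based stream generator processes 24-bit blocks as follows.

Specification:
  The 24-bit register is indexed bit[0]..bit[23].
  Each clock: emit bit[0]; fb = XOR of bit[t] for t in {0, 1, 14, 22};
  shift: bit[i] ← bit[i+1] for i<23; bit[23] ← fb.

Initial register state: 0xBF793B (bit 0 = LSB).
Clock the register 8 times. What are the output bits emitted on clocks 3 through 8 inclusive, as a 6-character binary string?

reg_0 = 0xBF793B
clock 1: out=1, reg = 0xDFBC9D
clock 2: out=1, reg = 0x6FDE4E
clock 3: out=0, reg = 0xB7EF27
clock 4: out=1, reg = 0xDBF793
clock 5: out=1, reg = 0x6DFBC9
clock 6: out=1, reg = 0xB6FDE4
clock 7: out=0, reg = 0xDB7EF2
clock 8: out=0, reg = 0xEDBF79

011100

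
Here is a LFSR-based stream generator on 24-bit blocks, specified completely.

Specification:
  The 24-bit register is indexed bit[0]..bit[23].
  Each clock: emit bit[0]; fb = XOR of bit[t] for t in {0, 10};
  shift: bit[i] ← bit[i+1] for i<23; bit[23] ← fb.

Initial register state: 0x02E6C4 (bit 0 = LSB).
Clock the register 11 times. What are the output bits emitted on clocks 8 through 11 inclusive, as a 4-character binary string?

reg_0 = 0x02E6C4
clock 1: out=0, reg = 0x817362
clock 2: out=0, reg = 0x40B9B1
clock 3: out=1, reg = 0xA05CD8
clock 4: out=0, reg = 0xD02E6C
clock 5: out=0, reg = 0xE81736
clock 6: out=0, reg = 0xF40B9B
clock 7: out=1, reg = 0xFA05CD
clock 8: out=1, reg = 0x7D02E6
clock 9: out=0, reg = 0x3E8173
clock 10: out=1, reg = 0x9F40B9
clock 11: out=1, reg = 0xCFA05C

1011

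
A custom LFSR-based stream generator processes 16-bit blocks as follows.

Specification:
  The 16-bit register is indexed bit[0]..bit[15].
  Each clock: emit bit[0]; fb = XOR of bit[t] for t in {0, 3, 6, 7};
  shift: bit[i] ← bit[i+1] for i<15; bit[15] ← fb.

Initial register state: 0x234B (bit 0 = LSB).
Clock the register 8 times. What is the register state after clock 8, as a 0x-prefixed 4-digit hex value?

0xE923

reg_0 = 0x234B
clock 1: out=1, reg = 0x91A5
clock 2: out=1, reg = 0x48D2
clock 3: out=0, reg = 0x2469
clock 4: out=1, reg = 0x9234
clock 5: out=0, reg = 0x491A
clock 6: out=0, reg = 0xA48D
clock 7: out=1, reg = 0xD246
clock 8: out=0, reg = 0xE923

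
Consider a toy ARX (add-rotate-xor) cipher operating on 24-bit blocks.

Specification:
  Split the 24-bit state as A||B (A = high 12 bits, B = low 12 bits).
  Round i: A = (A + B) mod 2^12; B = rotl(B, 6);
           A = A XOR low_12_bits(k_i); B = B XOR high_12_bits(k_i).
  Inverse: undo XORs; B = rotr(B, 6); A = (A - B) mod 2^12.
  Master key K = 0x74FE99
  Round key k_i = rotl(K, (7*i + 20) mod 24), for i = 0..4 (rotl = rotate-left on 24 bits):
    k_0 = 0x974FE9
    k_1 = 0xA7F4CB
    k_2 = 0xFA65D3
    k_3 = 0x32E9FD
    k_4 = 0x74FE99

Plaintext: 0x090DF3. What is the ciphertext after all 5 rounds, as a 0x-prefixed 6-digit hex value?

s_0 = plaintext = 0x090DF3
s_1 = Round(s_0, k_0) = 0x16A583
s_2 = Round(s_1, k_1) = 0x226AA9
s_3 = Round(s_2, k_2) = 0x91C5CC
s_4 = Round(s_3, k_3) = 0x715039
s_5 = Round(s_4, k_4) = 0x9D790F

0x9D790F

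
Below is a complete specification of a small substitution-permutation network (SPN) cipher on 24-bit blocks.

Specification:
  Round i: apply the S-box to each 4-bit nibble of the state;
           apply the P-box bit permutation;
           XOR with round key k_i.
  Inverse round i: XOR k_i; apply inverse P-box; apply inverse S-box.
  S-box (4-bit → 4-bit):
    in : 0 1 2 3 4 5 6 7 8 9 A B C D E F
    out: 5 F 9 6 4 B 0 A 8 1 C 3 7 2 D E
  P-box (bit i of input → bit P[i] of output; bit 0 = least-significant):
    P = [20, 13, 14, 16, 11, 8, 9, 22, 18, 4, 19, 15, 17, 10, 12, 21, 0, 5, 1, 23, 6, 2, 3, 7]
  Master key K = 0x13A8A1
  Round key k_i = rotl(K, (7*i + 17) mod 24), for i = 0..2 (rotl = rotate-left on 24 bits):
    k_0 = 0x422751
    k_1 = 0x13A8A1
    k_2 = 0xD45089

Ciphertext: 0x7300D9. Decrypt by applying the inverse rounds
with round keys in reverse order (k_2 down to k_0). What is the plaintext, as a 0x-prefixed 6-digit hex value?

s_0 = ciphertext = 0x7300D9
s_1 = InvRound(s_0, k_2) = 0x98EB6A
s_2 = InvRound(s_1, k_1) = 0xEE943A
s_3 = InvRound(s_2, k_0) = 0x01AE3D

0x01AE3D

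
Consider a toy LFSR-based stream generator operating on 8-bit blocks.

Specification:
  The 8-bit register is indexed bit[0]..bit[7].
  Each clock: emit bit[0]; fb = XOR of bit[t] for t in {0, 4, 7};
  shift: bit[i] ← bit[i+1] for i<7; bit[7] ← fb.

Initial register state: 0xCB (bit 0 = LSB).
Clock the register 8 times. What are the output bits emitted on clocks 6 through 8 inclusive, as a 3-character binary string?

reg_0 = 0xCB
clock 1: out=1, reg = 0x65
clock 2: out=1, reg = 0xB2
clock 3: out=0, reg = 0x59
clock 4: out=1, reg = 0x2C
clock 5: out=0, reg = 0x16
clock 6: out=0, reg = 0x8B
clock 7: out=1, reg = 0x45
clock 8: out=1, reg = 0xA2

011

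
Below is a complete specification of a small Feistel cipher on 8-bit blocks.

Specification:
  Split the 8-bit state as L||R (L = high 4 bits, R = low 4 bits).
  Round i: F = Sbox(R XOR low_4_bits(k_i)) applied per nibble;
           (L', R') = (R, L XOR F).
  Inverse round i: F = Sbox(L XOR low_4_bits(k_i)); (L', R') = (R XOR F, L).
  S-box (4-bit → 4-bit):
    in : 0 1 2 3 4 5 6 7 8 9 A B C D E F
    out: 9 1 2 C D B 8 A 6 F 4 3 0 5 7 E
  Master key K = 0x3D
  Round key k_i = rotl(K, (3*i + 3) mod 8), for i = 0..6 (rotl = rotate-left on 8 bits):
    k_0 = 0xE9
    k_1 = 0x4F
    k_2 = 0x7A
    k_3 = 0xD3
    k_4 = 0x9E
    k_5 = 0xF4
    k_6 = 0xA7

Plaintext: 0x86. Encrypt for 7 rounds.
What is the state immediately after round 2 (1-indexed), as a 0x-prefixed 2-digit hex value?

0x69

s_0 = plaintext = 0x86
s_1 = Round(s_0, k_0) = 0x66
s_2 = Round(s_1, k_1) = 0x69
s_3 = Round(s_2, k_2) = 0x9A
s_4 = Round(s_3, k_3) = 0xA6
s_5 = Round(s_4, k_4) = 0x6C
s_6 = Round(s_5, k_5) = 0xC0
s_7 = Round(s_6, k_6) = 0x06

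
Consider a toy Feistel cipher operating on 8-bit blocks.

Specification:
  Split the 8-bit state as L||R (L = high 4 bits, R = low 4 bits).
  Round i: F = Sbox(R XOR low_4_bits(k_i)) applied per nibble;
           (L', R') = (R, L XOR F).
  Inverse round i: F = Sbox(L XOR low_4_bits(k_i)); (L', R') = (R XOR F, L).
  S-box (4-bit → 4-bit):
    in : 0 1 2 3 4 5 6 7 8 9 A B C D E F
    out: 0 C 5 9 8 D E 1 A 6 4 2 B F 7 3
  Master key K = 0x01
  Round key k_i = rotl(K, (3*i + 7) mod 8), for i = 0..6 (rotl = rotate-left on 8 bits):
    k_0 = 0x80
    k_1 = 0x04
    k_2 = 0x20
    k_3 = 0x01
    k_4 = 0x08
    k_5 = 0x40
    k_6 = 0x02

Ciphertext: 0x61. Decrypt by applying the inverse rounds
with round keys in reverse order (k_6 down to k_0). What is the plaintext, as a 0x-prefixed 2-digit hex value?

s_0 = ciphertext = 0x61
s_1 = InvRound(s_0, k_6) = 0x96
s_2 = InvRound(s_1, k_5) = 0x09
s_3 = InvRound(s_2, k_4) = 0x30
s_4 = InvRound(s_3, k_3) = 0x53
s_5 = InvRound(s_4, k_2) = 0xE5
s_6 = InvRound(s_5, k_1) = 0x1E
s_7 = InvRound(s_6, k_0) = 0x21

0x21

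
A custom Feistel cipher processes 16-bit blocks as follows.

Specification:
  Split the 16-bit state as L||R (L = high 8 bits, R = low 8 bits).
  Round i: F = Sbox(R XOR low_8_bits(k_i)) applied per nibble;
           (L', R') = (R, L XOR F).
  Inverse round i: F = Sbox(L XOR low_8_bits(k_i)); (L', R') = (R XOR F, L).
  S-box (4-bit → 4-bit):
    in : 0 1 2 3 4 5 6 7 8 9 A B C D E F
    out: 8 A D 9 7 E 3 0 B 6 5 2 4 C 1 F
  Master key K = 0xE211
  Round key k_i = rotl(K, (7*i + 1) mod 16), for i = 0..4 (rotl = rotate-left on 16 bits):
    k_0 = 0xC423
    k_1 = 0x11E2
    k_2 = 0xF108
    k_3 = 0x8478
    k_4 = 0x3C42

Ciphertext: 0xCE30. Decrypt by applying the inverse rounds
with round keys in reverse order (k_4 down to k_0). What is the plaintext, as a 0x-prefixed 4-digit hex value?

s_0 = ciphertext = 0xCE30
s_1 = InvRound(s_0, k_4) = 0x84CE
s_2 = InvRound(s_1, k_3) = 0x3A84
s_3 = InvRound(s_2, k_2) = 0x193A
s_4 = InvRound(s_3, k_1) = 0xC819
s_5 = InvRound(s_4, k_0) = 0x0BC8

0x0BC8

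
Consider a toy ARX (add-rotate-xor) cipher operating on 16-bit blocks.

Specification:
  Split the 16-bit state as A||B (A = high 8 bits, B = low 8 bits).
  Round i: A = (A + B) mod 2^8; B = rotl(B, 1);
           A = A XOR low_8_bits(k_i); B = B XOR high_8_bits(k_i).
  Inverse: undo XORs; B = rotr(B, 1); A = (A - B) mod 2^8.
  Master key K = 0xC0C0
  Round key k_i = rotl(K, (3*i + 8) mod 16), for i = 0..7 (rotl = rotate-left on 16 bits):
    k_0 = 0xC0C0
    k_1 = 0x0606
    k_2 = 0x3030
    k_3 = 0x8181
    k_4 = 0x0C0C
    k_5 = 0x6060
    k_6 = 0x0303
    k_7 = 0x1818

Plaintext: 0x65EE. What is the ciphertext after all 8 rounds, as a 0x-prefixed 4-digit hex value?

0x8CEE

s_0 = plaintext = 0x65EE
s_1 = Round(s_0, k_0) = 0x931D
s_2 = Round(s_1, k_1) = 0xB63C
s_3 = Round(s_2, k_2) = 0xC248
s_4 = Round(s_3, k_3) = 0x8B11
s_5 = Round(s_4, k_4) = 0x902E
s_6 = Round(s_5, k_5) = 0xDE3C
s_7 = Round(s_6, k_6) = 0x197B
s_8 = Round(s_7, k_7) = 0x8CEE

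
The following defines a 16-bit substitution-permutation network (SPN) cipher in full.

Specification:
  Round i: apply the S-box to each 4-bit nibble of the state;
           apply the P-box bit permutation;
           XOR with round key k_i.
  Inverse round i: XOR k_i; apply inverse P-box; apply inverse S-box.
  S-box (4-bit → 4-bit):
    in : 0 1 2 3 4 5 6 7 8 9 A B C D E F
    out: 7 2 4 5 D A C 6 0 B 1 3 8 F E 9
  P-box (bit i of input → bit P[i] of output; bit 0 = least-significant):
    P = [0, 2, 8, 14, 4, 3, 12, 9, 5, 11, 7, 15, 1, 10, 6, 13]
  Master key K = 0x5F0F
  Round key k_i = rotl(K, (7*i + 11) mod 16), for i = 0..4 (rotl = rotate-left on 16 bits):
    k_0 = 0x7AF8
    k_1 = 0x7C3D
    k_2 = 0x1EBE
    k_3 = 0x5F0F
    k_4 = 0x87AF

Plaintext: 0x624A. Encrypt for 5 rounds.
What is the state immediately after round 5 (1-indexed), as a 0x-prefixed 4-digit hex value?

0x1B1A

s_0 = plaintext = 0x624A
s_1 = Round(s_0, k_0) = 0x4829
s_2 = Round(s_1, k_1) = 0x0C7A
s_3 = Round(s_2, k_2) = 0x8AF5
s_4 = Round(s_3, k_3) = 0x1D3B
s_5 = Round(s_4, k_4) = 0x1B1A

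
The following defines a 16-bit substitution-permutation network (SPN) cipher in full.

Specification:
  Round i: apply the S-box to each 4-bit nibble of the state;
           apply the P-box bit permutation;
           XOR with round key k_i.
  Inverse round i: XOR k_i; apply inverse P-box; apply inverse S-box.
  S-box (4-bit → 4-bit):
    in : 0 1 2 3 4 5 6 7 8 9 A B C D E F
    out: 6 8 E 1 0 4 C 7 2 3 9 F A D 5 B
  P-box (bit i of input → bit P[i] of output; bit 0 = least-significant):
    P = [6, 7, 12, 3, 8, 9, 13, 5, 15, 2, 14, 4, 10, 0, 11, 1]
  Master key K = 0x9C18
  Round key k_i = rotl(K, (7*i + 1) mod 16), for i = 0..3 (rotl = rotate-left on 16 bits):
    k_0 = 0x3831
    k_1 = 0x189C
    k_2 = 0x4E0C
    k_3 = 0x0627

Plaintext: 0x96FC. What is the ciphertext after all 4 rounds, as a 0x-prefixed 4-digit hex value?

s_0 = plaintext = 0x96FC
s_1 = Round(s_0, k_0) = 0x7F88
s_2 = Round(s_1, k_1) = 0x9609
s_3 = Round(s_2, k_2) = 0x28DD
s_4 = Round(s_3, k_3) = 0x3F48

0x3F48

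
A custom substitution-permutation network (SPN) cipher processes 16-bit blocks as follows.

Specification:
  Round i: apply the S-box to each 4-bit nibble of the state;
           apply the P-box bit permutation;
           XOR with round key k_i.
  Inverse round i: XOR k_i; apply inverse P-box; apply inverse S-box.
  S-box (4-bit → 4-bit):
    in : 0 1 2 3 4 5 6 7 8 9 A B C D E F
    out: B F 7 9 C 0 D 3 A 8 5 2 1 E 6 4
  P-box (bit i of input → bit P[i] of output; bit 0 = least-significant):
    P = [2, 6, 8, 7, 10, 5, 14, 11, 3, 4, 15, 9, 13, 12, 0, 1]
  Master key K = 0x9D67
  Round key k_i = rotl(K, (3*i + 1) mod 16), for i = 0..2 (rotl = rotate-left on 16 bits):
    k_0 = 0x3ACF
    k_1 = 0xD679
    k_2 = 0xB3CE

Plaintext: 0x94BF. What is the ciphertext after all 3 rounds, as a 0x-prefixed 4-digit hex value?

0xAB4C

s_0 = plaintext = 0x94BF
s_1 = Round(s_0, k_0) = 0xB9ED
s_2 = Round(s_1, k_1) = 0x8599
s_3 = Round(s_2, k_2) = 0xAB4C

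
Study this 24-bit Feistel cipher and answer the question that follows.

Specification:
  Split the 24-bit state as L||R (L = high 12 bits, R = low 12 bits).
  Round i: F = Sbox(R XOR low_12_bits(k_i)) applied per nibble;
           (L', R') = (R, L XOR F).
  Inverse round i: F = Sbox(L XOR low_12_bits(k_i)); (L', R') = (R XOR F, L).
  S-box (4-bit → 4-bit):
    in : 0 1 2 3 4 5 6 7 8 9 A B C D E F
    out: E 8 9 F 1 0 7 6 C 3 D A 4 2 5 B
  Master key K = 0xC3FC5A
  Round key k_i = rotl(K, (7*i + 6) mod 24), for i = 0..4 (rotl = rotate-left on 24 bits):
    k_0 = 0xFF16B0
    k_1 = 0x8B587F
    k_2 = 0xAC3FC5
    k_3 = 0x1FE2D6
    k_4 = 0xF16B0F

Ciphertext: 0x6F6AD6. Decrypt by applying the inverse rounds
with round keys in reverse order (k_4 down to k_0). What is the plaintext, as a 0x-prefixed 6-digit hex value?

0x9353CC

s_0 = ciphertext = 0x6F6AD6
s_1 = InvRound(s_0, k_4) = 0x8656F6
s_2 = InvRound(s_1, k_3) = 0xB59865
s_3 = InvRound(s_2, k_2) = 0x951B59
s_4 = InvRound(s_3, k_1) = 0x3CC951
s_5 = InvRound(s_4, k_0) = 0x9353CC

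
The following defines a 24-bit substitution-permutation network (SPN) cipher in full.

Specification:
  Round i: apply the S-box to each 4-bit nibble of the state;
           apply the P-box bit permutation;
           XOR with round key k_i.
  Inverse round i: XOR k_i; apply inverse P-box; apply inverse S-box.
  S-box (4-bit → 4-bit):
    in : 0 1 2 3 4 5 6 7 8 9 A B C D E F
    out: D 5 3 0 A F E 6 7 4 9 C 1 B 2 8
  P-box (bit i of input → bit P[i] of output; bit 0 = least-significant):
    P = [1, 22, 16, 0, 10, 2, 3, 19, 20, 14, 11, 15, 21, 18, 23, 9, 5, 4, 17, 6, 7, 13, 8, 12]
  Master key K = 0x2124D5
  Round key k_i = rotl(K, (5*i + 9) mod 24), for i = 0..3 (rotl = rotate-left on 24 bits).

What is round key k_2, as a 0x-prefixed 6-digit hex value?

K = 0x2124D5
k_0 = rotl(K, (5*0+9) mod 24) = rotl(K, 9) = 0x49AA42
k_1 = rotl(K, (5*1+9) mod 24) = rotl(K, 14) = 0x354849
k_2 = rotl(K, (5*2+9) mod 24) = rotl(K, 19) = 0xA90926

0xA90926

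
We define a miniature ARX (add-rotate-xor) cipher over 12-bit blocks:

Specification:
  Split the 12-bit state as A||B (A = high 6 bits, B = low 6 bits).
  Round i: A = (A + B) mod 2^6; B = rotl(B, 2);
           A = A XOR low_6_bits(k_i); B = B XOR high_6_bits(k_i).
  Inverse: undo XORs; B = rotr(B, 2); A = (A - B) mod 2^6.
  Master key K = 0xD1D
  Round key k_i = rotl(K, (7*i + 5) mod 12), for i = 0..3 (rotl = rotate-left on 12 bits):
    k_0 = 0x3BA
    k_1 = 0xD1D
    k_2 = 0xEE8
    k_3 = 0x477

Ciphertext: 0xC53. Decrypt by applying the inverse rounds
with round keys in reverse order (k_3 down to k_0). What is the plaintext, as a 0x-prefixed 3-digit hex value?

s_0 = ciphertext = 0xC53
s_1 = InvRound(s_0, k_3) = 0x9A0
s_2 = InvRound(s_1, k_2) = 0x636
s_3 = InvRound(s_2, k_1) = 0x960
s_4 = InvRound(s_3, k_0) = 0xD2B

0xD2B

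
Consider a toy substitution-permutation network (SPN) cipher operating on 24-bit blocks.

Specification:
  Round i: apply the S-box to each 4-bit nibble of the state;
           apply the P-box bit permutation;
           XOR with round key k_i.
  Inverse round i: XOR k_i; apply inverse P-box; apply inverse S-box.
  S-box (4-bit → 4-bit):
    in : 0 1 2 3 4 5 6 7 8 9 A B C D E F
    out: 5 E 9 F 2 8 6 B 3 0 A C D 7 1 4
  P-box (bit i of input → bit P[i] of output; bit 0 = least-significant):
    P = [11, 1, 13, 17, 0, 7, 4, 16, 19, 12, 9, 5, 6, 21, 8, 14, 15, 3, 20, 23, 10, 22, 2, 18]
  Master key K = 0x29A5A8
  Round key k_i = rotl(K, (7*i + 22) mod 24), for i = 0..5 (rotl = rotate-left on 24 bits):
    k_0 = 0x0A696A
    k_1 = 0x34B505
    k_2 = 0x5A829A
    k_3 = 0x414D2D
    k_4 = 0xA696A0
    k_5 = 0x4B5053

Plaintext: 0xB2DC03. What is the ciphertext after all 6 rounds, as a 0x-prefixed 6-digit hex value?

0x3BBB65

s_0 = plaintext = 0xB2DC03
s_1 = Round(s_0, k_0) = 0xA4C21D
s_2 = Round(s_1, k_1) = 0x79DCFF
s_3 = Round(s_2, k_2) = 0x36A5EA
s_4 = Round(s_3, k_3) = 0x370902
s_5 = Round(s_4, k_4) = 0x601BFD
s_6 = Round(s_5, k_5) = 0x3BBB65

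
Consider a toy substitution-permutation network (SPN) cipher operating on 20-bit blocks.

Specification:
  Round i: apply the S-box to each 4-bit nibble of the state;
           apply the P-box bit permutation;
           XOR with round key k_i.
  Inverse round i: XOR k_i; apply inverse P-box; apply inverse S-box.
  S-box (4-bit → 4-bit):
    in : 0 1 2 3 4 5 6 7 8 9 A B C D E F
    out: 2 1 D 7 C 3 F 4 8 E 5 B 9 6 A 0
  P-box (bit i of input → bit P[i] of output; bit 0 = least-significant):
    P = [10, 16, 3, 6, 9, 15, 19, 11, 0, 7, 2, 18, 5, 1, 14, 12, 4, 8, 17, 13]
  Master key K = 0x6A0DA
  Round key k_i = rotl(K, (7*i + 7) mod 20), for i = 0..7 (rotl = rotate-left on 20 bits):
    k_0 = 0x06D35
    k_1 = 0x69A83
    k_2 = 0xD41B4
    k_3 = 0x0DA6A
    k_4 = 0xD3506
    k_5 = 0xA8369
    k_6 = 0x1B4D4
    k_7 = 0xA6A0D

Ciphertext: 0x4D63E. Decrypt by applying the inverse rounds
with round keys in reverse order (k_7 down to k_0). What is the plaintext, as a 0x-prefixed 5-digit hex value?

s_0 = ciphertext = 0x4D63E
s_1 = InvRound(s_0, k_7) = 0x2BC91
s_2 = InvRound(s_1, k_6) = 0x7FA8E
s_3 = InvRound(s_2, k_5) = 0xE664E
s_4 = InvRound(s_3, k_4) = 0xD4F19
s_5 = InvRound(s_4, k_3) = 0x5BCDB
s_6 = InvRound(s_5, k_2) = 0xE6A92
s_7 = InvRound(s_6, k_1) = 0xC41DF
s_8 = InvRound(s_7, k_0) = 0x85E42

0x85E42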